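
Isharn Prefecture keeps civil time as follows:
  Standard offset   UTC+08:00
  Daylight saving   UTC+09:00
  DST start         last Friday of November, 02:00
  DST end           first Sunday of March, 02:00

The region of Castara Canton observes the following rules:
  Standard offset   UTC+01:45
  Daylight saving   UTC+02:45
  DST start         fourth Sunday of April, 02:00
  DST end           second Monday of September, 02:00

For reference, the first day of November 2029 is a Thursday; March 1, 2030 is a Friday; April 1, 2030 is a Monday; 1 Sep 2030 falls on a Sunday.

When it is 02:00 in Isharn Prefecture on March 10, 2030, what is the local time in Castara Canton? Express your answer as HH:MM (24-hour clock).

19:45

1 November 2029 is a Thursday, so Fridays fall on 2, 9, 16, 23, 30; the last is November 30.
1 March 2030 is a Friday, so the first Sunday is March 3.
Daylight saving runs 30 November 2029 – 3 March 2030; March 10, 2030 is outside that window, so Isharn Prefecture is on standard time at UTC+08:00.
02:00 Isharn Prefecture − 8h = 18:00 UTC (rolling into the previous day, 9 March 2030).
1 April 2030 is a Monday, so the first Sunday is April 7 and the fourth is April 28.
1 September 2030 is a Sunday, so the first Monday is September 2 and the second is September 9.
At the standard offset (UTC+01:45), 18:00 UTC + 1h45m = 19:45 Castara Canton standard time.
The standard-time date in Castara Canton, March 9, 2030, does not fall between 28 April and 9 September, so daylight saving is not in effect and Castara Canton is at UTC+01:45.
18:00 UTC + 1h45m = 19:45 Castara Canton.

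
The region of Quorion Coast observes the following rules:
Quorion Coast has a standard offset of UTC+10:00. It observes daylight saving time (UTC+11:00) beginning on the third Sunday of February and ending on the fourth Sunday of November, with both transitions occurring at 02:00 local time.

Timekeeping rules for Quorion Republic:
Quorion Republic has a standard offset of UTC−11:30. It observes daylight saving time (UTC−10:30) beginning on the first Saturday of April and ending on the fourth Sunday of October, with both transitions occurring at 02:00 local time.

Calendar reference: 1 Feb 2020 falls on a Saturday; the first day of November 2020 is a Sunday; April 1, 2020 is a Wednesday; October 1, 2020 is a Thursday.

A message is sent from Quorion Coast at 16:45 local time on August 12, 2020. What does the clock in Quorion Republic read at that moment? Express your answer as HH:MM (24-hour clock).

1 February 2020 is a Saturday, so the first Sunday is February 2 and the third is February 16.
1 November 2020 is a Sunday, so the first Sunday is November 1 and the fourth is November 22.
August 12, 2020 falls between 16 February and 22 November, so daylight saving is in effect and Quorion Coast is at UTC+11:00.
16:45 Quorion Coast − 11h = 05:45 UTC.
1 April 2020 is a Wednesday, so the first Saturday is April 4.
1 October 2020 is a Thursday, so the first Sunday is October 4 and the fourth is October 25.
At the standard offset (UTC−11:30), 05:45 UTC − 11h30m = 18:15 Quorion Republic standard time (rolling into the previous day, 11 August 2020).
The standard-time date in Quorion Republic, August 11, 2020, falls between 4 April and 25 October, so daylight saving is in effect and Quorion Republic is at UTC−10:30.
05:45 UTC − 10h30m = 19:15 Quorion Republic (rolling into the previous day, 11 August 2020).

19:15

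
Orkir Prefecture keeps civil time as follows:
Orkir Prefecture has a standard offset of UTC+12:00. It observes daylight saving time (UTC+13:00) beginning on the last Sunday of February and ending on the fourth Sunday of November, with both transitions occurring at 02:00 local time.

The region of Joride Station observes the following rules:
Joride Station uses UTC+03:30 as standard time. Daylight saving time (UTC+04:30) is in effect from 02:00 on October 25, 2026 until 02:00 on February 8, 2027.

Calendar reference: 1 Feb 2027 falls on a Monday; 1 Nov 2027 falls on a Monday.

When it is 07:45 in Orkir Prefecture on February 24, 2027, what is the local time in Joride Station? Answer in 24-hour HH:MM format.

1 February 2027 is a Monday, so Sundays fall on 7, 14, 21, 28; the last is February 28.
1 November 2027 is a Monday, so the first Sunday is November 7 and the fourth is November 28.
Daylight saving runs 28 February – 28 November; February 24, 2027 is outside that window, so Orkir Prefecture is on standard time at UTC+12:00.
07:45 Orkir Prefecture − 12h = 19:45 UTC (rolling into the previous day, 23 February 2027).
At the standard offset (UTC+03:30), 19:45 UTC + 3h30m = 23:15 Joride Station standard time.
The standard-time date in Joride Station, February 23, 2027, is outside the daylight-saving period (25 October 2026 – 8 February 2027), so Joride Station is on standard time, UTC+03:30.
19:45 UTC + 3h30m = 23:15 Joride Station.

23:15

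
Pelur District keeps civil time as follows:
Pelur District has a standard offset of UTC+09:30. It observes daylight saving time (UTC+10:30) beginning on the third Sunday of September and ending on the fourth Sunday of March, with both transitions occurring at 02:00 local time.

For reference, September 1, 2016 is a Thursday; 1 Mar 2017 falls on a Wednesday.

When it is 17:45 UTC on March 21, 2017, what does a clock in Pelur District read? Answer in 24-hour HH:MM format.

1 September 2016 is a Thursday, so the first Sunday is September 4 and the third is September 18.
1 March 2017 is a Wednesday, so the first Sunday is March 5 and the fourth is March 26.
At the standard offset (UTC+09:30), 17:45 UTC + 9h30m = 03:15 Pelur District standard time (rolling into the next day, 22 March 2017).
The standard-time date in Pelur District, March 22, 2017, lies within the daylight-saving period (18 September 2016 – 26 March 2017), so Pelur District is on daylight time, UTC+10:30.
17:45 UTC + 10h30m = 04:15 local (rolling into the next day, 22 March 2017).

04:15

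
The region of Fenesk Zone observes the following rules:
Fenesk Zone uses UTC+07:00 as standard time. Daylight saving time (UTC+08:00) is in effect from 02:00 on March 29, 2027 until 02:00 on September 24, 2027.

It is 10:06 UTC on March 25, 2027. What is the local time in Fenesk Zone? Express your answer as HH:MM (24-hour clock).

At the standard offset (UTC+07:00), 10:06 UTC + 7h = 17:06 Fenesk Zone standard time.
The standard-time date in Fenesk Zone, March 25, 2027, does not fall between 29 March and 24 September, so daylight saving is not in effect and Fenesk Zone is at UTC+07:00.
10:06 UTC + 7h = 17:06 local.

17:06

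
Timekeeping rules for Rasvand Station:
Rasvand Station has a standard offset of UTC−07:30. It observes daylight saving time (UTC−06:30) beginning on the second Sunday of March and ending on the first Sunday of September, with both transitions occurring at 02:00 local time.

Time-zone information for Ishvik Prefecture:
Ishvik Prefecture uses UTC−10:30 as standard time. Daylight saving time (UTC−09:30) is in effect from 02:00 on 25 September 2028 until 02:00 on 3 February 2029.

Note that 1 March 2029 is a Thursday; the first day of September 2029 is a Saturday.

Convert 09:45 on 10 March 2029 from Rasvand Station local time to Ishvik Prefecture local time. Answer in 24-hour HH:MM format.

1 March 2029 is a Thursday, so the first Sunday is March 4 and the second is March 11.
1 September 2029 is a Saturday, so the first Sunday is September 2.
Daylight saving runs 11 March – 2 September; 10 March 2029 is outside that window, so Rasvand Station is on standard time at UTC−07:30.
09:45 Rasvand Station + 7h30m = 17:15 UTC.
At the standard offset (UTC−10:30), 17:15 UTC − 10h30m = 06:45 Ishvik Prefecture standard time.
Daylight saving runs 25 September 2028 – 3 February 2029; the standard-time date in Ishvik Prefecture, 10 March 2029, is outside that window, so Ishvik Prefecture is on standard time at UTC−10:30.
17:15 UTC − 10h30m = 06:45 Ishvik Prefecture.

06:45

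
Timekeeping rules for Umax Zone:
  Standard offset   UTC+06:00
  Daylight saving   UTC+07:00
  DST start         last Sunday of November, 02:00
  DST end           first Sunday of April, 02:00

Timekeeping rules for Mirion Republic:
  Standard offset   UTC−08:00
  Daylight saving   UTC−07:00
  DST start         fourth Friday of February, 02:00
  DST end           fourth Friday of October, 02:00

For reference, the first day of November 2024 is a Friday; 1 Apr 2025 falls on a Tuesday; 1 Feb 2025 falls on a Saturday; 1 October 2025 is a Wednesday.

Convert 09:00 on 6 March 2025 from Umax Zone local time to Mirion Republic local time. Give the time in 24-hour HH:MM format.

19:00

1 November 2024 is a Friday, so Sundays fall on 3, 10, 17, 24; the last is November 24.
1 April 2025 is a Tuesday, so the first Sunday is April 6.
6 March 2025 falls between 24 November 2024 and 6 April 2025, so daylight saving is in effect and Umax Zone is at UTC+07:00.
09:00 Umax Zone − 7h = 02:00 UTC.
1 February 2025 is a Saturday, so the first Friday is February 7 and the fourth is February 28.
1 October 2025 is a Wednesday, so the first Friday is October 3 and the fourth is October 24.
At the standard offset (UTC−08:00), 02:00 UTC − 8h = 18:00 Mirion Republic standard time (rolling into the previous day, 5 March 2025).
The standard-time date in Mirion Republic, 5 March 2025, falls between 28 February and 24 October, so daylight saving is in effect and Mirion Republic is at UTC−07:00.
02:00 UTC − 7h = 19:00 Mirion Republic (rolling into the previous day, 5 March 2025).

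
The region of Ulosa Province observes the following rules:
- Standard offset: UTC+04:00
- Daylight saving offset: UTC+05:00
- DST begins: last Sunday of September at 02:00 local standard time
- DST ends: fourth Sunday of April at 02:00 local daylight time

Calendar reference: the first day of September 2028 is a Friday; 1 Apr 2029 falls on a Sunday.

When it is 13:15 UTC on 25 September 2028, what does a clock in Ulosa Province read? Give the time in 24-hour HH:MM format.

18:15

1 September 2028 is a Friday, so Sundays fall on 3, 10, 17, 24; the last is September 24.
1 April 2029 is a Sunday, so the first Sunday is April 1 and the fourth is April 22.
At the standard offset (UTC+04:00), 13:15 UTC + 4h = 17:15 Ulosa Province standard time.
The standard-time date in Ulosa Province, 25 September 2028, falls between 24 September 2028 and 22 April 2029, so daylight saving is in effect and Ulosa Province is at UTC+05:00.
13:15 UTC + 5h = 18:15 local.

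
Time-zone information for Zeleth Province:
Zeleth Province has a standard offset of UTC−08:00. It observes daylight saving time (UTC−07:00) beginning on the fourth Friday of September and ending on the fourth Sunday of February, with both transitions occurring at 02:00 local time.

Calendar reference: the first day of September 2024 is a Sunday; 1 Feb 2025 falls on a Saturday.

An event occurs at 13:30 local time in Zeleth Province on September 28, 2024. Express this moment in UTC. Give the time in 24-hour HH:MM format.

20:30

1 September 2024 is a Sunday, so the first Friday is September 6 and the fourth is September 27.
1 February 2025 is a Saturday, so the first Sunday is February 2 and the fourth is February 23.
September 28, 2024 falls between 27 September 2024 and 23 February 2025, so daylight saving is in effect and Zeleth Province is at UTC−07:00.
13:30 local + 7h = 20:30 UTC.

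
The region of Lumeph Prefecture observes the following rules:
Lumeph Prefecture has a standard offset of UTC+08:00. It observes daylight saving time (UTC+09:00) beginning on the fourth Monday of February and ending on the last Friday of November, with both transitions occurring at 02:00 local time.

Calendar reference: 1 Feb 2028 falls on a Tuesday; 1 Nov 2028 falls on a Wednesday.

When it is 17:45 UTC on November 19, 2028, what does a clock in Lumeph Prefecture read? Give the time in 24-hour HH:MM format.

1 February 2028 is a Tuesday, so the first Monday is February 7 and the fourth is February 28.
1 November 2028 is a Wednesday, so Fridays fall on 3, 10, 17, 24; the last is November 24.
At the standard offset (UTC+08:00), 17:45 UTC + 8h = 01:45 Lumeph Prefecture standard time (rolling into the next day, 20 November 2028).
Daylight saving runs 28 February – 24 November; the standard-time date in Lumeph Prefecture, November 20, 2028, is inside that window, so Lumeph Prefecture is at UTC+09:00.
17:45 UTC + 9h = 02:45 local (rolling into the next day, 20 November 2028).

02:45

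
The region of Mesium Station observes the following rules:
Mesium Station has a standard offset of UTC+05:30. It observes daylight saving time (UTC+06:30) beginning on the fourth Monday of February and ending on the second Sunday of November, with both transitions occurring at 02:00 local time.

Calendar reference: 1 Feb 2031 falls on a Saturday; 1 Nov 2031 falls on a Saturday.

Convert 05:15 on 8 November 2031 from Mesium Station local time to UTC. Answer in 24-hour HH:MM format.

1 February 2031 is a Saturday, so the first Monday is February 3 and the fourth is February 24.
1 November 2031 is a Saturday, so the first Sunday is November 2 and the second is November 9.
8 November 2031 lies within the daylight-saving period (24 February – 9 November), so Mesium Station is on daylight time, UTC+06:30.
05:15 local − 6h30m = 22:45 UTC (rolling into the previous day, 7 November 2031).

22:45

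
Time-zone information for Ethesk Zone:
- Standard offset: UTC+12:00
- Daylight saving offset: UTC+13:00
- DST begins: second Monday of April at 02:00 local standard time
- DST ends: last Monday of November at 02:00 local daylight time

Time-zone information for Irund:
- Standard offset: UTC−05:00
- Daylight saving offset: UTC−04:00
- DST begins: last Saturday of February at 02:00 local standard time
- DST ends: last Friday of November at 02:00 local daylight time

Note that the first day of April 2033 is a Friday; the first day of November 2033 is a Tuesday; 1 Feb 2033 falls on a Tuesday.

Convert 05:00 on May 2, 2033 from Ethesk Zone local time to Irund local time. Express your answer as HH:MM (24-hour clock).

12:00

1 April 2033 is a Friday, so the first Monday is April 4 and the second is April 11.
1 November 2033 is a Tuesday, so Mondays fall on 7, 14, 21, 28; the last is November 28.
May 2, 2033 falls between 11 April and 28 November, so daylight saving is in effect and Ethesk Zone is at UTC+13:00.
05:00 Ethesk Zone − 13h = 16:00 UTC (rolling into the previous day, 1 May 2033).
1 February 2033 is a Tuesday, so Saturdays fall on 5, 12, 19, 26; the last is February 26.
1 November 2033 is a Tuesday, so Fridays fall on 4, 11, 18, 25; the last is November 25.
At the standard offset (UTC−05:00), 16:00 UTC − 5h = 11:00 Irund standard time.
The standard-time date in Irund, May 1, 2033, falls between 26 February and 25 November, so daylight saving is in effect and Irund is at UTC−04:00.
16:00 UTC − 4h = 12:00 Irund.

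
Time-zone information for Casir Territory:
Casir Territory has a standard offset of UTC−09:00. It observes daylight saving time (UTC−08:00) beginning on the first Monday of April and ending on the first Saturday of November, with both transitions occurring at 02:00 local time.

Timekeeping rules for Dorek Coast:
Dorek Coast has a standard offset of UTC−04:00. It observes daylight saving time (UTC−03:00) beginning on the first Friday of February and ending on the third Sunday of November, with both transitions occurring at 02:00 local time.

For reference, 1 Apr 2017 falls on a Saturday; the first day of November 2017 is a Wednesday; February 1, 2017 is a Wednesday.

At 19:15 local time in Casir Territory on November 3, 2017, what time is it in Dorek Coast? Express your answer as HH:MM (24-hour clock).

00:15

1 April 2017 is a Saturday, so the first Monday is April 3.
1 November 2017 is a Wednesday, so the first Saturday is November 4.
Daylight saving runs 3 April – 4 November; November 3, 2017 is inside that window, so Casir Territory is at UTC−08:00.
19:15 Casir Territory + 8h = 03:15 UTC (rolling into the next day, 4 November 2017).
1 February 2017 is a Wednesday, so the first Friday is February 3.
1 November 2017 is a Wednesday, so the first Sunday is November 5 and the third is November 19.
At the standard offset (UTC−04:00), 03:15 UTC − 4h = 23:15 Dorek Coast standard time (rolling into the previous day, 3 November 2017).
The standard-time date in Dorek Coast, November 3, 2017, falls between 3 February and 19 November, so daylight saving is in effect and Dorek Coast is at UTC−03:00.
03:15 UTC − 3h = 00:15 Dorek Coast.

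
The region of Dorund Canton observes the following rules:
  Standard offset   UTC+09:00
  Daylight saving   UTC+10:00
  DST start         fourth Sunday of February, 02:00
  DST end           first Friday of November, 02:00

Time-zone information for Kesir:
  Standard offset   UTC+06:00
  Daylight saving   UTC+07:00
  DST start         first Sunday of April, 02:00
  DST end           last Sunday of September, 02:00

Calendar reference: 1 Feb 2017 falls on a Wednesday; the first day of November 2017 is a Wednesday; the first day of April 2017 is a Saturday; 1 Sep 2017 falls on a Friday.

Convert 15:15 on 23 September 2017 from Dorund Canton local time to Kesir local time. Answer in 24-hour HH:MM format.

12:15

1 February 2017 is a Wednesday, so the first Sunday is February 5 and the fourth is February 26.
1 November 2017 is a Wednesday, so the first Friday is November 3.
23 September 2017 falls between 26 February and 3 November, so daylight saving is in effect and Dorund Canton is at UTC+10:00.
15:15 Dorund Canton − 10h = 05:15 UTC.
1 April 2017 is a Saturday, so the first Sunday is April 2.
1 September 2017 is a Friday, so Sundays fall on 3, 10, 17, 24; the last is September 24.
At the standard offset (UTC+06:00), 05:15 UTC + 6h = 11:15 Kesir standard time.
Daylight saving runs 2 April – 24 September; the standard-time date in Kesir, 23 September 2017, is inside that window, so Kesir is at UTC+07:00.
05:15 UTC + 7h = 12:15 Kesir.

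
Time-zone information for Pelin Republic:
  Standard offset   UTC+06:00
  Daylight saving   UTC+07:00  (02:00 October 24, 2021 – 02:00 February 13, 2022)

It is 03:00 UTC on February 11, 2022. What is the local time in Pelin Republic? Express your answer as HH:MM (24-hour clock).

At the standard offset (UTC+06:00), 03:00 UTC + 6h = 09:00 Pelin Republic standard time.
The standard-time date in Pelin Republic, February 11, 2022, lies within the daylight-saving period (24 October 2021 – 13 February 2022), so Pelin Republic is on daylight time, UTC+07:00.
03:00 UTC + 7h = 10:00 local.

10:00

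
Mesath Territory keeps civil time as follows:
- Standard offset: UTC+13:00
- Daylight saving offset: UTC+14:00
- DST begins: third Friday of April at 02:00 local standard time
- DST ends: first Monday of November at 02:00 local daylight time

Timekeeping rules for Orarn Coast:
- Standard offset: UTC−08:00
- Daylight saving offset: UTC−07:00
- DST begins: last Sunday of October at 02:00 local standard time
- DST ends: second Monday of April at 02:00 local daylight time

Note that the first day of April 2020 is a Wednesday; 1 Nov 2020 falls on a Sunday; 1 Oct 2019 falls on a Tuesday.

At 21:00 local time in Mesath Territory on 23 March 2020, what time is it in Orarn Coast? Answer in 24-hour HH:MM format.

1 April 2020 is a Wednesday, so the first Friday is April 3 and the third is April 17.
1 November 2020 is a Sunday, so the first Monday is November 2.
Daylight saving runs 17 April – 2 November; 23 March 2020 is outside that window, so Mesath Territory is on standard time at UTC+13:00.
21:00 Mesath Territory − 13h = 08:00 UTC.
1 October 2019 is a Tuesday, so Sundays fall on 6, 13, 20, 27; the last is October 27.
1 April 2020 is a Wednesday, so the first Monday is April 6 and the second is April 13.
At the standard offset (UTC−08:00), 08:00 UTC − 8h = 00:00 Orarn Coast standard time.
The standard-time date in Orarn Coast, 23 March 2020, falls between 27 October 2019 and 13 April 2020, so daylight saving is in effect and Orarn Coast is at UTC−07:00.
08:00 UTC − 7h = 01:00 Orarn Coast.

01:00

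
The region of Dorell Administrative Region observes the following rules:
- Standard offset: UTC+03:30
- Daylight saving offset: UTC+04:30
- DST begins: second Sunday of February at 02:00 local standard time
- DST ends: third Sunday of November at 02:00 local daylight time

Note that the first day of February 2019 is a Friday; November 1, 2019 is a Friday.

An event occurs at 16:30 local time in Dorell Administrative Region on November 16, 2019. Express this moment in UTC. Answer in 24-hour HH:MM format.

1 February 2019 is a Friday, so the first Sunday is February 3 and the second is February 10.
1 November 2019 is a Friday, so the first Sunday is November 3 and the third is November 17.
November 16, 2019 falls between 10 February and 17 November, so daylight saving is in effect and Dorell Administrative Region is at UTC+04:30.
16:30 local − 4h30m = 12:00 UTC.

12:00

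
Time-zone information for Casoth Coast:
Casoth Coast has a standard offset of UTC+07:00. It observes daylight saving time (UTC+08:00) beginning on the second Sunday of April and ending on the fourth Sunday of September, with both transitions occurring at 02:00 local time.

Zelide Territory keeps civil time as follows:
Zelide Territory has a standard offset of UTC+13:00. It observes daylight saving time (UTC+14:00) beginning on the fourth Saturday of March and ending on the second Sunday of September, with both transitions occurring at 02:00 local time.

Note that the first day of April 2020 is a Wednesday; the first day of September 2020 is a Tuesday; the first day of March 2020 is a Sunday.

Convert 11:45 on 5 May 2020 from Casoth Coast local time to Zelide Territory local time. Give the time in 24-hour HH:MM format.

1 April 2020 is a Wednesday, so the first Sunday is April 5 and the second is April 12.
1 September 2020 is a Tuesday, so the first Sunday is September 6 and the fourth is September 27.
5 May 2020 lies within the daylight-saving period (12 April – 27 September), so Casoth Coast is on daylight time, UTC+08:00.
11:45 Casoth Coast − 8h = 03:45 UTC.
1 March 2020 is a Sunday, so the first Saturday is March 7 and the fourth is March 28.
1 September 2020 is a Tuesday, so the first Sunday is September 6 and the second is September 13.
At the standard offset (UTC+13:00), 03:45 UTC + 13h = 16:45 Zelide Territory standard time.
Daylight saving runs 28 March – 13 September; the standard-time date in Zelide Territory, 5 May 2020, is inside that window, so Zelide Territory is at UTC+14:00.
03:45 UTC + 14h = 17:45 Zelide Territory.

17:45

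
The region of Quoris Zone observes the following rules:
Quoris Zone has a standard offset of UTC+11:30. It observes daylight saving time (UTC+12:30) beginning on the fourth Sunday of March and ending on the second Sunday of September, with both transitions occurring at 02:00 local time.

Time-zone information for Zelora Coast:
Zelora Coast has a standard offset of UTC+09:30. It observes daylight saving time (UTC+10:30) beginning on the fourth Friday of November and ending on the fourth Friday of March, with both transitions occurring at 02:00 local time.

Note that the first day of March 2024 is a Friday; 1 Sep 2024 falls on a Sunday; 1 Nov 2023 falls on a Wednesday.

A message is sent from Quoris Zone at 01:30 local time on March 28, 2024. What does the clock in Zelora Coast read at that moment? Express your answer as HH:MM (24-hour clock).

1 March 2024 is a Friday, so the first Sunday is March 3 and the fourth is March 24.
1 September 2024 is a Sunday, so the first Sunday is September 1 and the second is September 8.
March 28, 2024 falls between 24 March and 8 September, so daylight saving is in effect and Quoris Zone is at UTC+12:30.
01:30 Quoris Zone − 12h30m = 13:00 UTC (rolling into the previous day, 27 March 2024).
1 November 2023 is a Wednesday, so the first Friday is November 3 and the fourth is November 24.
1 March 2024 is a Friday, so the first Friday is March 1 and the fourth is March 22.
At the standard offset (UTC+09:30), 13:00 UTC + 9h30m = 22:30 Zelora Coast standard time.
Daylight saving runs 24 November 2023 – 22 March 2024; the standard-time date in Zelora Coast, March 27, 2024, is outside that window, so Zelora Coast is on standard time at UTC+09:30.
13:00 UTC + 9h30m = 22:30 Zelora Coast.

22:30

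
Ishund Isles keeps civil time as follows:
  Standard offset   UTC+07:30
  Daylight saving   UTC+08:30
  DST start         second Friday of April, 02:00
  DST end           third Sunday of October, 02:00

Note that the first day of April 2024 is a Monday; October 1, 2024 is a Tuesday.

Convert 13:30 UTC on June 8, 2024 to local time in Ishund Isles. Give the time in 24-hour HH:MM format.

22:00

1 April 2024 is a Monday, so the first Friday is April 5 and the second is April 12.
1 October 2024 is a Tuesday, so the first Sunday is October 6 and the third is October 20.
At the standard offset (UTC+07:30), 13:30 UTC + 7h30m = 21:00 Ishund Isles standard time.
The standard-time date in Ishund Isles, June 8, 2024, lies within the daylight-saving period (12 April – 20 October), so Ishund Isles is on daylight time, UTC+08:30.
13:30 UTC + 8h30m = 22:00 local.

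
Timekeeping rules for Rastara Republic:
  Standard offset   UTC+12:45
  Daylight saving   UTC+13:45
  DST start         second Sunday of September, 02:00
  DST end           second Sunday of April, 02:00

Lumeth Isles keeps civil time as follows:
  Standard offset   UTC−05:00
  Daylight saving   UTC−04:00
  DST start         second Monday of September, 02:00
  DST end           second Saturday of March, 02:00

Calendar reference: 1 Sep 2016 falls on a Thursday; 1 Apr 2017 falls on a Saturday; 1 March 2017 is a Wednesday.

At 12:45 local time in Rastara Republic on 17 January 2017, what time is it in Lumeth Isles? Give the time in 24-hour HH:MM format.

1 September 2016 is a Thursday, so the first Sunday is September 4 and the second is September 11.
1 April 2017 is a Saturday, so the first Sunday is April 2 and the second is April 9.
17 January 2017 falls between 11 September 2016 and 9 April 2017, so daylight saving is in effect and Rastara Republic is at UTC+13:45.
12:45 Rastara Republic − 13h45m = 23:00 UTC (rolling into the previous day, 16 January 2017).
1 September 2016 is a Thursday, so the first Monday is September 5 and the second is September 12.
1 March 2017 is a Wednesday, so the first Saturday is March 4 and the second is March 11.
At the standard offset (UTC−05:00), 23:00 UTC − 5h = 18:00 Lumeth Isles standard time.
The standard-time date in Lumeth Isles, 16 January 2017, lies within the daylight-saving period (12 September 2016 – 11 March 2017), so Lumeth Isles is on daylight time, UTC−04:00.
23:00 UTC − 4h = 19:00 Lumeth Isles.

19:00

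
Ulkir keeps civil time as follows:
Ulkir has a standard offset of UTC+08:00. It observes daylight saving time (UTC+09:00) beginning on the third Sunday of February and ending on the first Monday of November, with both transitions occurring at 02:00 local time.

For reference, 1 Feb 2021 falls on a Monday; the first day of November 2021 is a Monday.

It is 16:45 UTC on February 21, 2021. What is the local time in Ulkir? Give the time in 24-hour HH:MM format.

01:45

1 February 2021 is a Monday, so the first Sunday is February 7 and the third is February 21.
1 November 2021 is a Monday, so the first Monday is November 1.
At the standard offset (UTC+08:00), 16:45 UTC + 8h = 00:45 Ulkir standard time (rolling into the next day, 22 February 2021).
Daylight saving runs 21 February – 1 November; the standard-time date in Ulkir, February 22, 2021, is inside that window, so Ulkir is at UTC+09:00.
16:45 UTC + 9h = 01:45 local (rolling into the next day, 22 February 2021).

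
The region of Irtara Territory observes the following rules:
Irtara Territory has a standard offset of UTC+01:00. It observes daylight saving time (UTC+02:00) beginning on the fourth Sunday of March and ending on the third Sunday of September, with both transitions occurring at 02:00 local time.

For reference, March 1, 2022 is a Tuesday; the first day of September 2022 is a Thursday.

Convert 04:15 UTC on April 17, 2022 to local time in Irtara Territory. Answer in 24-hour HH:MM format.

06:15

1 March 2022 is a Tuesday, so the first Sunday is March 6 and the fourth is March 27.
1 September 2022 is a Thursday, so the first Sunday is September 4 and the third is September 18.
At the standard offset (UTC+01:00), 04:15 UTC + 1h = 05:15 Irtara Territory standard time.
The standard-time date in Irtara Territory, April 17, 2022, lies within the daylight-saving period (27 March – 18 September), so Irtara Territory is on daylight time, UTC+02:00.
04:15 UTC + 2h = 06:15 local.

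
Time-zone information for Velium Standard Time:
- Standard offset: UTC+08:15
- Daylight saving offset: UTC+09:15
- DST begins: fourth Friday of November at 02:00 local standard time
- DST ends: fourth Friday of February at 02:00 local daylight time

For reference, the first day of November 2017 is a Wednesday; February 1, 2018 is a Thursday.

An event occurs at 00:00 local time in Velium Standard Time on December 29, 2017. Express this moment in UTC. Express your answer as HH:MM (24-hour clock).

14:45

1 November 2017 is a Wednesday, so the first Friday is November 3 and the fourth is November 24.
1 February 2018 is a Thursday, so the first Friday is February 2 and the fourth is February 23.
December 29, 2017 falls between 24 November 2017 and 23 February 2018, so daylight saving is in effect and Velium Standard Time is at UTC+09:15.
00:00 local − 9h15m = 14:45 UTC (rolling into the previous day, 28 December 2017).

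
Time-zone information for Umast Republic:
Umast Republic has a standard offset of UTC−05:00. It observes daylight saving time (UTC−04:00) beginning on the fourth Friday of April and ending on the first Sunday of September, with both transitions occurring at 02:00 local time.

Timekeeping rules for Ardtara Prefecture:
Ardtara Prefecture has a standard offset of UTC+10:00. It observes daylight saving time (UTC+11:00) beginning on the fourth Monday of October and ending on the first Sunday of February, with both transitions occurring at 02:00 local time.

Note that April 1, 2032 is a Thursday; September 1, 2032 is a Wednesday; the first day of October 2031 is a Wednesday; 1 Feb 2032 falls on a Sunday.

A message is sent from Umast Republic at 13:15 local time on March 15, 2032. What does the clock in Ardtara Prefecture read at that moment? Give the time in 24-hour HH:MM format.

04:15

1 April 2032 is a Thursday, so the first Friday is April 2 and the fourth is April 23.
1 September 2032 is a Wednesday, so the first Sunday is September 5.
Daylight saving runs 23 April – 5 September; March 15, 2032 is outside that window, so Umast Republic is on standard time at UTC−05:00.
13:15 Umast Republic + 5h = 18:15 UTC.
1 October 2031 is a Wednesday, so the first Monday is October 6 and the fourth is October 27.
1 February 2032 is a Sunday, so the first Sunday is February 1.
At the standard offset (UTC+10:00), 18:15 UTC + 10h = 04:15 Ardtara Prefecture standard time (rolling into the next day, 16 March 2032).
The standard-time date in Ardtara Prefecture, March 16, 2032, is outside the daylight-saving period (27 October 2031 – 1 February 2032), so Ardtara Prefecture is on standard time, UTC+10:00.
18:15 UTC + 10h = 04:15 Ardtara Prefecture (rolling into the next day, 16 March 2032).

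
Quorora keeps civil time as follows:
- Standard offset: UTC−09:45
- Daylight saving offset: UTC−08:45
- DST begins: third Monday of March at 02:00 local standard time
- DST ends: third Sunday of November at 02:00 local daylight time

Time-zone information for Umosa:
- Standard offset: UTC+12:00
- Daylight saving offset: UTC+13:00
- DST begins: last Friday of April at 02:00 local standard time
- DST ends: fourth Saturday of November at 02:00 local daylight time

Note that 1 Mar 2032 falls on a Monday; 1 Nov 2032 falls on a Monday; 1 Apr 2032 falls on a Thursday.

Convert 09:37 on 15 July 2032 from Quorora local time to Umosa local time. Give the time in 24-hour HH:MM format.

07:22

1 March 2032 is a Monday, so the first Monday is March 1 and the third is March 15.
1 November 2032 is a Monday, so the first Sunday is November 7 and the third is November 21.
Daylight saving runs 15 March – 21 November; 15 July 2032 is inside that window, so Quorora is at UTC−08:45.
09:37 Quorora + 8h45m = 18:22 UTC.
1 April 2032 is a Thursday, so Fridays fall on 2, 9, 16, 23, 30; the last is April 30.
1 November 2032 is a Monday, so the first Saturday is November 6 and the fourth is November 27.
At the standard offset (UTC+12:00), 18:22 UTC + 12h = 06:22 Umosa standard time (rolling into the next day, 16 July 2032).
Daylight saving runs 30 April – 27 November; the standard-time date in Umosa, 16 July 2032, is inside that window, so Umosa is at UTC+13:00.
18:22 UTC + 13h = 07:22 Umosa (rolling into the next day, 16 July 2032).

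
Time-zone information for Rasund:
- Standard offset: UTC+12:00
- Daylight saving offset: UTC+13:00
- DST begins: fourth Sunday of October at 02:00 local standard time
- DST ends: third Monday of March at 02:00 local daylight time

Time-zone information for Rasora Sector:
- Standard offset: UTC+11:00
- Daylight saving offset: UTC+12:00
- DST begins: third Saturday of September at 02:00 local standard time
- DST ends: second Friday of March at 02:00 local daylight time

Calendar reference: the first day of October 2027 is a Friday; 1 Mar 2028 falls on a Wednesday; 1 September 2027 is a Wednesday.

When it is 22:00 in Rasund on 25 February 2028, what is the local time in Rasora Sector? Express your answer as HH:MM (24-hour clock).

1 October 2027 is a Friday, so the first Sunday is October 3 and the fourth is October 24.
1 March 2028 is a Wednesday, so the first Monday is March 6 and the third is March 20.
25 February 2028 falls between 24 October 2027 and 20 March 2028, so daylight saving is in effect and Rasund is at UTC+13:00.
22:00 Rasund − 13h = 09:00 UTC.
1 September 2027 is a Wednesday, so the first Saturday is September 4 and the third is September 18.
1 March 2028 is a Wednesday, so the first Friday is March 3 and the second is March 10.
At the standard offset (UTC+11:00), 09:00 UTC + 11h = 20:00 Rasora Sector standard time.
The standard-time date in Rasora Sector, 25 February 2028, falls between 18 September 2027 and 10 March 2028, so daylight saving is in effect and Rasora Sector is at UTC+12:00.
09:00 UTC + 12h = 21:00 Rasora Sector.

21:00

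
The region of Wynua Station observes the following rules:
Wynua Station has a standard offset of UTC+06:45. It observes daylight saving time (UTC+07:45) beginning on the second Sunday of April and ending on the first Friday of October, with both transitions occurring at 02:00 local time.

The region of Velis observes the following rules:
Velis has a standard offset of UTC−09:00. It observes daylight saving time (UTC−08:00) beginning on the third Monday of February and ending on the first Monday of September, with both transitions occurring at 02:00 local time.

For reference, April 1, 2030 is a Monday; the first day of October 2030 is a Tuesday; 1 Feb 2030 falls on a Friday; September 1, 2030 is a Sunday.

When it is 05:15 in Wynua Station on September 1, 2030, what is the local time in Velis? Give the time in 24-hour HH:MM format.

13:30

1 April 2030 is a Monday, so the first Sunday is April 7 and the second is April 14.
1 October 2030 is a Tuesday, so the first Friday is October 4.
September 1, 2030 lies within the daylight-saving period (14 April – 4 October), so Wynua Station is on daylight time, UTC+07:45.
05:15 Wynua Station − 7h45m = 21:30 UTC (rolling into the previous day, 31 August 2030).
1 February 2030 is a Friday, so the first Monday is February 4 and the third is February 18.
1 September 2030 is a Sunday, so the first Monday is September 2.
At the standard offset (UTC−09:00), 21:30 UTC − 9h = 12:30 Velis standard time.
The standard-time date in Velis, August 31, 2030, lies within the daylight-saving period (18 February – 2 September), so Velis is on daylight time, UTC−08:00.
21:30 UTC − 8h = 13:30 Velis.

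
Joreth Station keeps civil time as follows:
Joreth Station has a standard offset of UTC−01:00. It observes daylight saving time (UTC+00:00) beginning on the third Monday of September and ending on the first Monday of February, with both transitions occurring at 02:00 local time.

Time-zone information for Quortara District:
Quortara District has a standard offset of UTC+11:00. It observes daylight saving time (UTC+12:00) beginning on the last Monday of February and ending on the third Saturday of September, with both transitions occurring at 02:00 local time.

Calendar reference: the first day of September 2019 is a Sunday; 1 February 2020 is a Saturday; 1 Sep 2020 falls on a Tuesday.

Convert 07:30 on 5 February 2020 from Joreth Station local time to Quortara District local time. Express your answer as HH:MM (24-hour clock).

19:30

1 September 2019 is a Sunday, so the first Monday is September 2 and the third is September 16.
1 February 2020 is a Saturday, so the first Monday is February 3.
Daylight saving runs 16 September 2019 – 3 February 2020; 5 February 2020 is outside that window, so Joreth Station is on standard time at UTC−01:00.
07:30 Joreth Station + 1h = 08:30 UTC.
1 February 2020 is a Saturday, so Mondays fall on 3, 10, 17, 24; the last is February 24.
1 September 2020 is a Tuesday, so the first Saturday is September 5 and the third is September 19.
At the standard offset (UTC+11:00), 08:30 UTC + 11h = 19:30 Quortara District standard time.
The standard-time date in Quortara District, 5 February 2020, does not fall between 24 February and 19 September, so daylight saving is not in effect and Quortara District is at UTC+11:00.
08:30 UTC + 11h = 19:30 Quortara District.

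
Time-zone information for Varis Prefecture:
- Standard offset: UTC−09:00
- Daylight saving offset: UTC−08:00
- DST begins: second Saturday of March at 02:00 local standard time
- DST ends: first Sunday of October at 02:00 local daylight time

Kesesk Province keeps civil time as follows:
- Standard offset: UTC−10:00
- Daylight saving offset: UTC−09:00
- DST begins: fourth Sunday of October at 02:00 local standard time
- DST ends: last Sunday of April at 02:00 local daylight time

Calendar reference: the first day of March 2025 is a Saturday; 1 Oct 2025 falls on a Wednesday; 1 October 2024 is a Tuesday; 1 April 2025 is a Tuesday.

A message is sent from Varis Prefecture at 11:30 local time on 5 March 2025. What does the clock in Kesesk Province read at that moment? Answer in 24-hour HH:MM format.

11:30

1 March 2025 is a Saturday, so the first Saturday is March 1 and the second is March 8.
1 October 2025 is a Wednesday, so the first Sunday is October 5.
5 March 2025 is outside the daylight-saving period (8 March – 5 October), so Varis Prefecture is on standard time, UTC−09:00.
11:30 Varis Prefecture + 9h = 20:30 UTC.
1 October 2024 is a Tuesday, so the first Sunday is October 6 and the fourth is October 27.
1 April 2025 is a Tuesday, so Sundays fall on 6, 13, 20, 27; the last is April 27.
At the standard offset (UTC−10:00), 20:30 UTC − 10h = 10:30 Kesesk Province standard time.
The standard-time date in Kesesk Province, 5 March 2025, lies within the daylight-saving period (27 October 2024 – 27 April 2025), so Kesesk Province is on daylight time, UTC−09:00.
20:30 UTC − 9h = 11:30 Kesesk Province.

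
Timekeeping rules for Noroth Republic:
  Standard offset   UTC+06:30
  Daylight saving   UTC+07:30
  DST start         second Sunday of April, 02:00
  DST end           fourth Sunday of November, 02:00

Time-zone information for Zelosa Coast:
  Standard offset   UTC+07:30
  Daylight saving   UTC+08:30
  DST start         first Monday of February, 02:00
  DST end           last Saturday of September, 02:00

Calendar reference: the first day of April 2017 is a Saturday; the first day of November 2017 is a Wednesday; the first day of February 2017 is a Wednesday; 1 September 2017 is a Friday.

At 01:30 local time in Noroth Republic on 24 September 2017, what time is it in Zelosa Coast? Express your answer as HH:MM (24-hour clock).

1 April 2017 is a Saturday, so the first Sunday is April 2 and the second is April 9.
1 November 2017 is a Wednesday, so the first Sunday is November 5 and the fourth is November 26.
24 September 2017 falls between 9 April and 26 November, so daylight saving is in effect and Noroth Republic is at UTC+07:30.
01:30 Noroth Republic − 7h30m = 18:00 UTC (rolling into the previous day, 23 September 2017).
1 February 2017 is a Wednesday, so the first Monday is February 6.
1 September 2017 is a Friday, so Saturdays fall on 2, 9, 16, 23, 30; the last is September 30.
At the standard offset (UTC+07:30), 18:00 UTC + 7h30m = 01:30 Zelosa Coast standard time (rolling into the next day, 24 September 2017).
The standard-time date in Zelosa Coast, 24 September 2017, falls between 6 February and 30 September, so daylight saving is in effect and Zelosa Coast is at UTC+08:30.
18:00 UTC + 8h30m = 02:30 Zelosa Coast (rolling into the next day, 24 September 2017).

02:30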